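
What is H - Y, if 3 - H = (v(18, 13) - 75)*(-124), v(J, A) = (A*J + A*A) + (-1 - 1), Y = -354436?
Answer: 394863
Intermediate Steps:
v(J, A) = -2 + A² + A*J (v(J, A) = (A*J + A²) - 2 = (A² + A*J) - 2 = -2 + A² + A*J)
H = 40427 (H = 3 - ((-2 + 13² + 13*18) - 75)*(-124) = 3 - ((-2 + 169 + 234) - 75)*(-124) = 3 - (401 - 75)*(-124) = 3 - 326*(-124) = 3 - 1*(-40424) = 3 + 40424 = 40427)
H - Y = 40427 - 1*(-354436) = 40427 + 354436 = 394863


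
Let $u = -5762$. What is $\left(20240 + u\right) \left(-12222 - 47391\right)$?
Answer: $-863077014$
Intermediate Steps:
$\left(20240 + u\right) \left(-12222 - 47391\right) = \left(20240 - 5762\right) \left(-12222 - 47391\right) = 14478 \left(-59613\right) = -863077014$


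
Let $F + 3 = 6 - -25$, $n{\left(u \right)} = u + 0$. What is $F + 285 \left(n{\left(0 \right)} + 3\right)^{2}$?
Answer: $2593$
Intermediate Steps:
$n{\left(u \right)} = u$
$F = 28$ ($F = -3 + \left(6 - -25\right) = -3 + \left(6 + 25\right) = -3 + 31 = 28$)
$F + 285 \left(n{\left(0 \right)} + 3\right)^{2} = 28 + 285 \left(0 + 3\right)^{2} = 28 + 285 \cdot 3^{2} = 28 + 285 \cdot 9 = 28 + 2565 = 2593$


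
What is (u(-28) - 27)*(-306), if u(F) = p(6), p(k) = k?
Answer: 6426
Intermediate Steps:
u(F) = 6
(u(-28) - 27)*(-306) = (6 - 27)*(-306) = -21*(-306) = 6426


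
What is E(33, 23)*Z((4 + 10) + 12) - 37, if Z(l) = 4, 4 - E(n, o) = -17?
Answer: 47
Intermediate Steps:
E(n, o) = 21 (E(n, o) = 4 - 1*(-17) = 4 + 17 = 21)
E(33, 23)*Z((4 + 10) + 12) - 37 = 21*4 - 37 = 84 - 37 = 47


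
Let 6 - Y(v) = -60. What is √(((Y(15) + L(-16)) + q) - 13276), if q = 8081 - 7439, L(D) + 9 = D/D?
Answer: 4*I*√786 ≈ 112.14*I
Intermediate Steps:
Y(v) = 66 (Y(v) = 6 - 1*(-60) = 6 + 60 = 66)
L(D) = -8 (L(D) = -9 + D/D = -9 + 1 = -8)
q = 642
√(((Y(15) + L(-16)) + q) - 13276) = √(((66 - 8) + 642) - 13276) = √((58 + 642) - 13276) = √(700 - 13276) = √(-12576) = 4*I*√786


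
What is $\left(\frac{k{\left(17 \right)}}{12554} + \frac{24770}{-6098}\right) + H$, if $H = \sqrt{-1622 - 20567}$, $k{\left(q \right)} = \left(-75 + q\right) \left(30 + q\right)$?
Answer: $- \frac{81896432}{19138573} + i \sqrt{22189} \approx -4.2791 + 148.96 i$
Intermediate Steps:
$H = i \sqrt{22189}$ ($H = \sqrt{-22189} = i \sqrt{22189} \approx 148.96 i$)
$\left(\frac{k{\left(17 \right)}}{12554} + \frac{24770}{-6098}\right) + H = \left(\frac{-2250 + 17^{2} - 765}{12554} + \frac{24770}{-6098}\right) + i \sqrt{22189} = \left(\left(-2250 + 289 - 765\right) \frac{1}{12554} + 24770 \left(- \frac{1}{6098}\right)\right) + i \sqrt{22189} = \left(\left(-2726\right) \frac{1}{12554} - \frac{12385}{3049}\right) + i \sqrt{22189} = \left(- \frac{1363}{6277} - \frac{12385}{3049}\right) + i \sqrt{22189} = - \frac{81896432}{19138573} + i \sqrt{22189}$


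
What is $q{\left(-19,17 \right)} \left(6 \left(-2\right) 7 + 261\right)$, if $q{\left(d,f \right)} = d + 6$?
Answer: $-2301$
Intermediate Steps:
$q{\left(d,f \right)} = 6 + d$
$q{\left(-19,17 \right)} \left(6 \left(-2\right) 7 + 261\right) = \left(6 - 19\right) \left(6 \left(-2\right) 7 + 261\right) = - 13 \left(\left(-12\right) 7 + 261\right) = - 13 \left(-84 + 261\right) = \left(-13\right) 177 = -2301$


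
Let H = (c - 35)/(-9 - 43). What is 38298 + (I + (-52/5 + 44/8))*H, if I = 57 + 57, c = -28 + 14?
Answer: 19968419/520 ≈ 38401.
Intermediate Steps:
c = -14
I = 114
H = 49/52 (H = (-14 - 35)/(-9 - 43) = -49/(-52) = -49*(-1/52) = 49/52 ≈ 0.94231)
38298 + (I + (-52/5 + 44/8))*H = 38298 + (114 + (-52/5 + 44/8))*(49/52) = 38298 + (114 + (-52*1/5 + 44*(1/8)))*(49/52) = 38298 + (114 + (-52/5 + 11/2))*(49/52) = 38298 + (114 - 49/10)*(49/52) = 38298 + (1091/10)*(49/52) = 38298 + 53459/520 = 19968419/520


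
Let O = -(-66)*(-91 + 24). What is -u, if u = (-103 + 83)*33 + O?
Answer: 5082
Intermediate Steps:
O = -4422 (O = -(-66)*(-67) = -1*4422 = -4422)
u = -5082 (u = (-103 + 83)*33 - 4422 = -20*33 - 4422 = -660 - 4422 = -5082)
-u = -1*(-5082) = 5082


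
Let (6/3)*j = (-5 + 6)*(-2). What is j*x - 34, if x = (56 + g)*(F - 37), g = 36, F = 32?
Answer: 426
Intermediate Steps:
j = -1 (j = ((-5 + 6)*(-2))/2 = (1*(-2))/2 = (½)*(-2) = -1)
x = -460 (x = (56 + 36)*(32 - 37) = 92*(-5) = -460)
j*x - 34 = -1*(-460) - 34 = 460 - 34 = 426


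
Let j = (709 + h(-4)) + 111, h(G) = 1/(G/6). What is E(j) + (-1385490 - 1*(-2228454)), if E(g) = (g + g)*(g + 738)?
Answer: 6781909/2 ≈ 3.3910e+6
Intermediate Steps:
h(G) = 6/G (h(G) = 1/(G*(⅙)) = 1/(G/6) = 6/G)
j = 1637/2 (j = (709 + 6/(-4)) + 111 = (709 + 6*(-¼)) + 111 = (709 - 3/2) + 111 = 1415/2 + 111 = 1637/2 ≈ 818.50)
E(g) = 2*g*(738 + g) (E(g) = (2*g)*(738 + g) = 2*g*(738 + g))
E(j) + (-1385490 - 1*(-2228454)) = 2*(1637/2)*(738 + 1637/2) + (-1385490 - 1*(-2228454)) = 2*(1637/2)*(3113/2) + (-1385490 + 2228454) = 5095981/2 + 842964 = 6781909/2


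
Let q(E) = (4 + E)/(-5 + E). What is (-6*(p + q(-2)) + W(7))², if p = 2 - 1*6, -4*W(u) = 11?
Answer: 413449/784 ≈ 527.36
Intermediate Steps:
W(u) = -11/4 (W(u) = -¼*11 = -11/4)
p = -4 (p = 2 - 6 = -4)
q(E) = (4 + E)/(-5 + E)
(-6*(p + q(-2)) + W(7))² = (-6*(-4 + (4 - 2)/(-5 - 2)) - 11/4)² = (-6*(-4 + 2/(-7)) - 11/4)² = (-6*(-4 - ⅐*2) - 11/4)² = (-6*(-4 - 2/7) - 11/4)² = (-6*(-30/7) - 11/4)² = (180/7 - 11/4)² = (643/28)² = 413449/784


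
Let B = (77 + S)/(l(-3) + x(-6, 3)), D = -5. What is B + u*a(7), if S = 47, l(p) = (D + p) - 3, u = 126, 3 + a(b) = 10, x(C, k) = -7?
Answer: 7876/9 ≈ 875.11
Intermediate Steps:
a(b) = 7 (a(b) = -3 + 10 = 7)
l(p) = -8 + p (l(p) = (-5 + p) - 3 = -8 + p)
B = -62/9 (B = (77 + 47)/((-8 - 3) - 7) = 124/(-11 - 7) = 124/(-18) = 124*(-1/18) = -62/9 ≈ -6.8889)
B + u*a(7) = -62/9 + 126*7 = -62/9 + 882 = 7876/9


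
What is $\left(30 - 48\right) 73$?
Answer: $-1314$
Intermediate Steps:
$\left(30 - 48\right) 73 = \left(-18\right) 73 = -1314$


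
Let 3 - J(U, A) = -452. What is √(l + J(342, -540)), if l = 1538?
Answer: √1993 ≈ 44.643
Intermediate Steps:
J(U, A) = 455 (J(U, A) = 3 - 1*(-452) = 3 + 452 = 455)
√(l + J(342, -540)) = √(1538 + 455) = √1993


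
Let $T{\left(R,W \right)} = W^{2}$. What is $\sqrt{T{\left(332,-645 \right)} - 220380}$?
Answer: $\sqrt{195645} \approx 442.32$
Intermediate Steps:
$\sqrt{T{\left(332,-645 \right)} - 220380} = \sqrt{\left(-645\right)^{2} - 220380} = \sqrt{416025 - 220380} = \sqrt{195645}$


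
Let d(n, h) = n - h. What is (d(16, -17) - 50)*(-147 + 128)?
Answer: 323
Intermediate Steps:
(d(16, -17) - 50)*(-147 + 128) = ((16 - 1*(-17)) - 50)*(-147 + 128) = ((16 + 17) - 50)*(-19) = (33 - 50)*(-19) = -17*(-19) = 323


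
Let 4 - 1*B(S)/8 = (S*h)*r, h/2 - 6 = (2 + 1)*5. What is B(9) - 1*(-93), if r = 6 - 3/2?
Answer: -13483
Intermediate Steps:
r = 9/2 (r = 6 - 3/2 = 9/2 ≈ 4.5000)
h = 42 (h = 12 + 2*((2 + 1)*5) = 12 + 2*(3*5) = 12 + 2*15 = 12 + 30 = 42)
B(S) = 32 - 1512*S (B(S) = 32 - 8*S*42*9/2 = 32 - 8*42*S*9/2 = 32 - 1512*S)
B(9) - 1*(-93) = (32 - 1512*9) - 1*(-93) = (32 - 13608) + 93 = -13576 + 93 = -13483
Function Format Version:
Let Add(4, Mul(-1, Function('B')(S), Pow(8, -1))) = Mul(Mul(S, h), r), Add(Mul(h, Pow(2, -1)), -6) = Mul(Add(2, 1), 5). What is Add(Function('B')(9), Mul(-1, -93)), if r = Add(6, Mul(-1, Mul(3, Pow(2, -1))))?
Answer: -13483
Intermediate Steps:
r = Rational(9, 2) (r = Add(6, Mul(-1, Mul(3, Rational(1, 2)))) = Add(6, Mul(-1, Rational(3, 2))) = Add(6, Rational(-3, 2)) = Rational(9, 2) ≈ 4.5000)
h = 42 (h = Add(12, Mul(2, Mul(Add(2, 1), 5))) = Add(12, Mul(2, Mul(3, 5))) = Add(12, Mul(2, 15)) = Add(12, 30) = 42)
Function('B')(S) = Add(32, Mul(-1512, S)) (Function('B')(S) = Add(32, Mul(-8, Mul(Mul(S, 42), Rational(9, 2)))) = Add(32, Mul(-8, Mul(Mul(42, S), Rational(9, 2)))) = Add(32, Mul(-8, Mul(189, S))) = Add(32, Mul(-1512, S)))
Add(Function('B')(9), Mul(-1, -93)) = Add(Add(32, Mul(-1512, 9)), Mul(-1, -93)) = Add(Add(32, -13608), 93) = Add(-13576, 93) = -13483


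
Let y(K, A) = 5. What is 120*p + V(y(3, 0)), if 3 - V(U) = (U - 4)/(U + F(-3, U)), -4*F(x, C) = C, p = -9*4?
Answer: -64759/15 ≈ -4317.3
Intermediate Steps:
p = -36
F(x, C) = -C/4
V(U) = 3 - 4*(-4 + U)/(3*U) (V(U) = 3 - (U - 4)/(U - U/4) = 3 - (-4 + U)/(3*U/4) = 3 - (-4 + U)*4/(3*U) = 3 - 4*(-4 + U)/(3*U))
120*p + V(y(3, 0)) = 120*(-36) + (⅓)*(16 + 5*5)/5 = -4320 + (⅓)*(⅕)*(16 + 25) = -4320 + (⅓)*(⅕)*41 = -4320 + 41/15 = -64759/15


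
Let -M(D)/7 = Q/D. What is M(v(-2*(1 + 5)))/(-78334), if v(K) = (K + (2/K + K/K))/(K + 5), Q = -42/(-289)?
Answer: 6174/758390621 ≈ 8.1409e-6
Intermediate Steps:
Q = 42/289 (Q = -42*(-1/289) = 42/289 ≈ 0.14533)
v(K) = (1 + K + 2/K)/(5 + K) (v(K) = (K + (2/K + 1))/(5 + K) = (K + (1 + 2/K))/(5 + K) = (1 + K + 2/K)/(5 + K))
M(D) = -294/(289*D)
M(v(-2*(1 + 5)))/(-78334) = -294*(-2*(1 + 5)*(5 - 2*(1 + 5))/(2 - 2*(1 + 5) + (-2*(1 + 5))²))/289/(-78334) = -294*(-12*(5 - 2*6)/(2 - 2*6 + (-2*6)²))/289*(-1/78334) = -294*(-12*(5 - 12)/(2 - 12 + (-12)²))/289*(-1/78334) = -294*84/(2 - 12 + 144)/289*(-1/78334) = -294/(289*((-1/12*(-⅐)*134)))*(-1/78334) = -294/(289*67/42)*(-1/78334) = -294/289*42/67*(-1/78334) = -12348/19363*(-1/78334) = 6174/758390621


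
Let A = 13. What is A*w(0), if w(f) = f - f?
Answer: 0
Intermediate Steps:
w(f) = 0
A*w(0) = 13*0 = 0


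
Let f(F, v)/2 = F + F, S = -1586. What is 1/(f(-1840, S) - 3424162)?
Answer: -1/3431522 ≈ -2.9142e-7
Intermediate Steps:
f(F, v) = 4*F (f(F, v) = 2*(F + F) = 2*(2*F) = 4*F)
1/(f(-1840, S) - 3424162) = 1/(4*(-1840) - 3424162) = 1/(-7360 - 3424162) = 1/(-3431522) = -1/3431522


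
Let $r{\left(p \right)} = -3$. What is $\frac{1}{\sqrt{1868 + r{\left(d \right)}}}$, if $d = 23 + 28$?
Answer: $\frac{\sqrt{1865}}{1865} \approx 0.023156$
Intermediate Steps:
$d = 51$
$\frac{1}{\sqrt{1868 + r{\left(d \right)}}} = \frac{1}{\sqrt{1868 - 3}} = \frac{1}{\sqrt{1865}} = \frac{\sqrt{1865}}{1865}$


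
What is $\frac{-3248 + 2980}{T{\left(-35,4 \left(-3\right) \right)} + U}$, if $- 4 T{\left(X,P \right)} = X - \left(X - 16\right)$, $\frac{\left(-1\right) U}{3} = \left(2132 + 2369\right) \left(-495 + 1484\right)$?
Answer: $\frac{268}{13354471} \approx 2.0068 \cdot 10^{-5}$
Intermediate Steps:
$U = -13354467$ ($U = - 3 \left(2132 + 2369\right) \left(-495 + 1484\right) = - 3 \cdot 4501 \cdot 989 = \left(-3\right) 4451489 = -13354467$)
$T{\left(X,P \right)} = -4$ ($T{\left(X,P \right)} = - \frac{X - \left(X - 16\right)}{4} = - \frac{X - \left(-16 + X\right)}{4} = \left(- \frac{1}{4}\right) 16 = -4$)
$\frac{-3248 + 2980}{T{\left(-35,4 \left(-3\right) \right)} + U} = \frac{-3248 + 2980}{-4 - 13354467} = - \frac{268}{-13354471} = \left(-268\right) \left(- \frac{1}{13354471}\right) = \frac{268}{13354471}$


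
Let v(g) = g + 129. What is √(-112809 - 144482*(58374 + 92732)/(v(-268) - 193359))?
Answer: √182914143145/96749 ≈ 4.4206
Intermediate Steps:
v(g) = 129 + g
√(-112809 - 144482*(58374 + 92732)/(v(-268) - 193359)) = √(-112809 - 144482*(58374 + 92732)/((129 - 268) - 193359)) = √(-112809 - 144482*151106/(-139 - 193359)) = √(-112809 - 144482/((-193498*1/151106))) = √(-112809 - 144482/(-96749/75553)) = √(-112809 - 144482*(-75553/96749)) = √(-112809 + 10916048546/96749) = √(1890605/96749) = √182914143145/96749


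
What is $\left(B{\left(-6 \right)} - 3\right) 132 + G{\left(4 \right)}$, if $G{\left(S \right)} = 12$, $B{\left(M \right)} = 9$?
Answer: $804$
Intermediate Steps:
$\left(B{\left(-6 \right)} - 3\right) 132 + G{\left(4 \right)} = \left(9 - 3\right) 132 + 12 = 6 \cdot 132 + 12 = 792 + 12 = 804$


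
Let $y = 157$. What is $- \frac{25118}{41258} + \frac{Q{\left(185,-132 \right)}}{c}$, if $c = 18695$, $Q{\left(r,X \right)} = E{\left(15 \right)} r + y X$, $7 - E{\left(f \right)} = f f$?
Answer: $- \frac{1494273471}{385659155} \approx -3.8746$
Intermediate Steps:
$E{\left(f \right)} = 7 - f^{2}$ ($E{\left(f \right)} = 7 - f f = 7 - f^{2}$)
$Q{\left(r,X \right)} = - 218 r + 157 X$ ($Q{\left(r,X \right)} = \left(7 - 15^{2}\right) r + 157 X = \left(7 - 225\right) r + 157 X = - 218 r + 157 X$)
$- \frac{25118}{41258} + \frac{Q{\left(185,-132 \right)}}{c} = - \frac{25118}{41258} + \frac{\left(-218\right) 185 + 157 \left(-132\right)}{18695} = \left(-25118\right) \frac{1}{41258} + \left(-40330 - 20724\right) \frac{1}{18695} = - \frac{12559}{20629} - \frac{61054}{18695} = - \frac{1494273471}{385659155}$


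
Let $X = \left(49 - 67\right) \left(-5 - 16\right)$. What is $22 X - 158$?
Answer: $8158$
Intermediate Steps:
$X = 378$ ($X = \left(-18\right) \left(-21\right) = 378$)
$22 X - 158 = 22 \cdot 378 - 158 = 8316 - 158 = 8158$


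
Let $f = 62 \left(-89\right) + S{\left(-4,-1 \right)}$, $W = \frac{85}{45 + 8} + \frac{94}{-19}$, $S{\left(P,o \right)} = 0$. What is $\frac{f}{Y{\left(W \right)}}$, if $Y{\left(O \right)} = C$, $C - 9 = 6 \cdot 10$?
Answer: $- \frac{5518}{69} \approx -79.971$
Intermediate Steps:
$C = 69$ ($C = 9 + 6 \cdot 10 = 9 + 60 = 69$)
$W = - \frac{3367}{1007}$ ($W = \frac{85}{53} + 94 \left(- \frac{1}{19}\right) = 85 \cdot \frac{1}{53} - \frac{94}{19} = \frac{85}{53} - \frac{94}{19} = - \frac{3367}{1007} \approx -3.3436$)
$Y{\left(O \right)} = 69$
$f = -5518$ ($f = 62 \left(-89\right) + 0 = -5518 + 0 = -5518$)
$\frac{f}{Y{\left(W \right)}} = - \frac{5518}{69}$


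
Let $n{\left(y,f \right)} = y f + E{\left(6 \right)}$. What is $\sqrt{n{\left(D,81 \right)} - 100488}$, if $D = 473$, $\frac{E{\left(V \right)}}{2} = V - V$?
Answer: $5 i \sqrt{2487} \approx 249.35 i$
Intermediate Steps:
$E{\left(V \right)} = 0$ ($E{\left(V \right)} = 2 \left(V - V\right) = 2 \cdot 0 = 0$)
$n{\left(y,f \right)} = f y$ ($n{\left(y,f \right)} = y f + 0 = f y + 0 = f y$)
$\sqrt{n{\left(D,81 \right)} - 100488} = \sqrt{81 \cdot 473 - 100488} = \sqrt{38313 - 100488} = \sqrt{-62175} = 5 i \sqrt{2487}$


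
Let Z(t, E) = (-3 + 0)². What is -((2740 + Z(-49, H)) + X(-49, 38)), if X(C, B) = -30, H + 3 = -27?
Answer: -2719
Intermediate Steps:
H = -30 (H = -3 - 27 = -30)
Z(t, E) = 9 (Z(t, E) = (-3)² = 9)
-((2740 + Z(-49, H)) + X(-49, 38)) = -((2740 + 9) - 30) = -(2749 - 30) = -1*2719 = -2719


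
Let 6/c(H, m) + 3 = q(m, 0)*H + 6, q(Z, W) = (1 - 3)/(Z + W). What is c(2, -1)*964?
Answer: 5784/7 ≈ 826.29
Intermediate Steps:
q(Z, W) = -2/(W + Z)
c(H, m) = 6/(3 - 2*H/m) (c(H, m) = 6/(-3 + ((-2/(0 + m))*H + 6)) = 6/(-3 + ((-2/m)*H + 6)) = 6/(-3 + (-2*H/m + 6)) = 6/(-3 + (6 - 2*H/m)) = 6/(3 - 2*H/m))
c(2, -1)*964 = (6*(-1)/(-2*2 + 3*(-1)))*964 = (6*(-1)/(-4 - 3))*964 = (6*(-1)/(-7))*964 = (6*(-1)*(-⅐))*964 = (6/7)*964 = 5784/7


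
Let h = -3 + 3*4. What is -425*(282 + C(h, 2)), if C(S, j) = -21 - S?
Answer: -107100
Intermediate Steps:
h = 9 (h = -3 + 12 = 9)
-425*(282 + C(h, 2)) = -425*(282 + (-21 - 1*9)) = -425*(282 + (-21 - 9)) = -425*(282 - 30) = -425*252 = -107100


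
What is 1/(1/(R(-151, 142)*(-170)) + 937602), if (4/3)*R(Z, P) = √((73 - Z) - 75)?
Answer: 4542083968725/4258667013244497448 + 255*√149/4258667013244497448 ≈ 1.0665e-6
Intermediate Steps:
R(Z, P) = 3*√(-2 - Z)/4 (R(Z, P) = 3*√((73 - Z) - 75)/4 = 3*√(-2 - Z)/4)
1/(1/(R(-151, 142)*(-170)) + 937602) = 1/(1/((3*√(-2 - 1*(-151))/4)*(-170)) + 937602) = 1/(1/((3*√(-2 + 151)/4)*(-170)) + 937602) = 1/(1/((3*√149/4)*(-170)) + 937602) = 1/(1/(-255*√149/2) + 937602) = 1/(-2*√149/37995 + 937602) = 1/(937602 - 2*√149/37995)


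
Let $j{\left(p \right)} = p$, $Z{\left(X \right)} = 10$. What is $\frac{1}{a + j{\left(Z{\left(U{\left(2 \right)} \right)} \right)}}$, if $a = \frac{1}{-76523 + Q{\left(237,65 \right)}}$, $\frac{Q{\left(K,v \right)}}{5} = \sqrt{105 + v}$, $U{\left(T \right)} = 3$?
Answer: $\frac{58557576267}{585574997441} + \frac{5 \sqrt{170}}{585574997441} \approx 0.1$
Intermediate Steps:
$Q{\left(K,v \right)} = 5 \sqrt{105 + v}$
$a = \frac{1}{-76523 + 5 \sqrt{170}}$ ($a = \frac{1}{-76523 + 5 \sqrt{105 + 65}} = \frac{1}{-76523 + 5 \sqrt{170}} \approx -1.3079 \cdot 10^{-5}$)
$\frac{1}{a + j{\left(Z{\left(U{\left(2 \right)} \right)} \right)}} = \frac{1}{\left(- \frac{76523}{5855765279} - \frac{5 \sqrt{170}}{5855765279}\right) + 10} = \frac{1}{\frac{58557576267}{5855765279} - \frac{5 \sqrt{170}}{5855765279}}$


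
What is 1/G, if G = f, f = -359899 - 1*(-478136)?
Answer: 1/118237 ≈ 8.4576e-6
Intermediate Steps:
f = 118237 (f = -359899 + 478136 = 118237)
G = 118237
1/G = 1/118237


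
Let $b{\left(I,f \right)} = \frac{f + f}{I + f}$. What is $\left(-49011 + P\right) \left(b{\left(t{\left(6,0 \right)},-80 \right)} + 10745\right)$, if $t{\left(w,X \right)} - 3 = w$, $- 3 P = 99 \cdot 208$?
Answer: $- \frac{42635698125}{71} \approx -6.005 \cdot 10^{8}$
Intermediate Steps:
$P = -6864$ ($P = - \frac{99 \cdot 208}{3} = \left(- \frac{1}{3}\right) 20592 = -6864$)
$t{\left(w,X \right)} = 3 + w$
$b{\left(I,f \right)} = \frac{2 f}{I + f}$
$\left(-49011 + P\right) \left(b{\left(t{\left(6,0 \right)},-80 \right)} + 10745\right) = \left(-49011 - 6864\right) \left(2 \left(-80\right) \frac{1}{\left(3 + 6\right) - 80} + 10745\right) = - 55875 \left(2 \left(-80\right) \frac{1}{9 - 80} + 10745\right) = - 55875 \left(2 \left(-80\right) \frac{1}{-71} + 10745\right) = - 55875 \left(2 \left(-80\right) \left(- \frac{1}{71}\right) + 10745\right) = - 55875 \left(\frac{160}{71} + 10745\right) = \left(-55875\right) \frac{763055}{71} = - \frac{42635698125}{71}$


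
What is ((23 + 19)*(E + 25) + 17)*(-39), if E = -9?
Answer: -26871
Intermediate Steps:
((23 + 19)*(E + 25) + 17)*(-39) = ((23 + 19)*(-9 + 25) + 17)*(-39) = (42*16 + 17)*(-39) = (672 + 17)*(-39) = 689*(-39) = -26871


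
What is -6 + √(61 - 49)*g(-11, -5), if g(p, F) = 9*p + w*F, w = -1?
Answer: -6 - 188*√3 ≈ -331.63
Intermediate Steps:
g(p, F) = -F + 9*p (g(p, F) = 9*p - F = -F + 9*p)
-6 + √(61 - 49)*g(-11, -5) = -6 + √(61 - 49)*(-1*(-5) + 9*(-11)) = -6 + √12*(5 - 99) = -6 + (2*√3)*(-94) = -6 - 188*√3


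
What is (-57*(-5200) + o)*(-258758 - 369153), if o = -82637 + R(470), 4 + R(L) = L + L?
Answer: -134811863789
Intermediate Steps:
R(L) = -4 + 2*L (R(L) = -4 + (L + L) = -4 + 2*L)
o = -81701 (o = -82637 + (-4 + 2*470) = -82637 + (-4 + 940) = -82637 + 936 = -81701)
(-57*(-5200) + o)*(-258758 - 369153) = (-57*(-5200) - 81701)*(-258758 - 369153) = (296400 - 81701)*(-627911) = 214699*(-627911) = -134811863789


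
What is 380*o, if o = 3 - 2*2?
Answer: -380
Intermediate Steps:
o = -1 (o = 3 - 4 = -1)
380*o = 380*(-1) = -380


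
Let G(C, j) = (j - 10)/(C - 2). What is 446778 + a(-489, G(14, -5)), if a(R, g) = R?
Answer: 446289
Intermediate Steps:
G(C, j) = (-10 + j)/(-2 + C)
446778 + a(-489, G(14, -5)) = 446778 - 489 = 446289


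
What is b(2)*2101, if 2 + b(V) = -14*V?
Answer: -63030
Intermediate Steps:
b(V) = -2 - 14*V
b(2)*2101 = (-2 - 14*2)*2101 = (-2 - 28)*2101 = -30*2101 = -63030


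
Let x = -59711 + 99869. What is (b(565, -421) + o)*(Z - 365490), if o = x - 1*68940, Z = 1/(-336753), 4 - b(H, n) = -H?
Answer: 3472451920083823/336753 ≈ 1.0312e+10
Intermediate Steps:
b(H, n) = 4 + H (b(H, n) = 4 - (-1)*H = 4 + H)
x = 40158
Z = -1/336753 ≈ -2.9695e-6
o = -28782 (o = 40158 - 1*68940 = 40158 - 68940 = -28782)
(b(565, -421) + o)*(Z - 365490) = ((4 + 565) - 28782)*(-1/336753 - 365490) = (569 - 28782)*(-123079853971/336753) = -28213*(-123079853971/336753) = 3472451920083823/336753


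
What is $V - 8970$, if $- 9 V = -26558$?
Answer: $- \frac{54172}{9} \approx -6019.1$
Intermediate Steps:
$V = \frac{26558}{9}$ ($V = \left(- \frac{1}{9}\right) \left(-26558\right) = \frac{26558}{9} \approx 2950.9$)
$V - 8970 = \frac{26558}{9} - 8970 = - \frac{54172}{9}$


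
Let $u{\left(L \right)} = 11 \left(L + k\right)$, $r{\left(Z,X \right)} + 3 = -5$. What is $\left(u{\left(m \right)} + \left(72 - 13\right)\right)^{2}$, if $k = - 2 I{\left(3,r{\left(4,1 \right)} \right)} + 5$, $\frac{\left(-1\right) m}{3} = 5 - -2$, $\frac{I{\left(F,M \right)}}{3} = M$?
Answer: $168921$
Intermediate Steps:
$r{\left(Z,X \right)} = -8$ ($r{\left(Z,X \right)} = -3 - 5 = -8$)
$I{\left(F,M \right)} = 3 M$
$m = -21$ ($m = - 3 \left(5 - -2\right) = - 3 \left(5 + 2\right) = \left(-3\right) 7 = -21$)
$k = 53$ ($k = - 2 \cdot 3 \left(-8\right) + 5 = \left(-2\right) \left(-24\right) + 5 = 48 + 5 = 53$)
$u{\left(L \right)} = 583 + 11 L$ ($u{\left(L \right)} = 11 \left(L + 53\right) = 11 \left(53 + L\right) = 583 + 11 L$)
$\left(u{\left(m \right)} + \left(72 - 13\right)\right)^{2} = \left(\left(583 + 11 \left(-21\right)\right) + \left(72 - 13\right)\right)^{2} = \left(\left(583 - 231\right) + 59\right)^{2} = \left(352 + 59\right)^{2} = 411^{2} = 168921$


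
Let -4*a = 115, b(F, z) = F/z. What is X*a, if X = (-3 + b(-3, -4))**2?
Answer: -9315/64 ≈ -145.55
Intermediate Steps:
a = -115/4 (a = -1/4*115 = -115/4 ≈ -28.750)
X = 81/16 (X = (-3 - 3/(-4))**2 = (-3 - 3*(-1/4))**2 = (-3 + 3/4)**2 = (-9/4)**2 = 81/16 ≈ 5.0625)
X*a = (81/16)*(-115/4) = -9315/64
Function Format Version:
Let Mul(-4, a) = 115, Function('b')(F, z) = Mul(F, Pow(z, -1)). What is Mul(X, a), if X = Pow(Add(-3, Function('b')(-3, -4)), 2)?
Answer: Rational(-9315, 64) ≈ -145.55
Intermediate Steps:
a = Rational(-115, 4) (a = Mul(Rational(-1, 4), 115) = Rational(-115, 4) ≈ -28.750)
X = Rational(81, 16) (X = Pow(Add(-3, Mul(-3, Pow(-4, -1))), 2) = Pow(Add(-3, Mul(-3, Rational(-1, 4))), 2) = Pow(Add(-3, Rational(3, 4)), 2) = Pow(Rational(-9, 4), 2) = Rational(81, 16) ≈ 5.0625)
Mul(X, a) = Mul(Rational(81, 16), Rational(-115, 4)) = Rational(-9315, 64)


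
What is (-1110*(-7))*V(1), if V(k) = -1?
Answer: -7770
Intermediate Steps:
(-1110*(-7))*V(1) = -1110*(-7)*(-1) = 7770*(-1) = -7770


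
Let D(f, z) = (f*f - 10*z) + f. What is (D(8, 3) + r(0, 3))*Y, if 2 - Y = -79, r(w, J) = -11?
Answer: 2511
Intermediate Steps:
D(f, z) = f + f² - 10*z (D(f, z) = (f² - 10*z) + f = f + f² - 10*z)
Y = 81 (Y = 2 - 1*(-79) = 2 + 79 = 81)
(D(8, 3) + r(0, 3))*Y = ((8 + 8² - 10*3) - 11)*81 = ((8 + 64 - 30) - 11)*81 = (42 - 11)*81 = 31*81 = 2511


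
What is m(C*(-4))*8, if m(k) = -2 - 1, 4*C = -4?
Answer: -24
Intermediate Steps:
C = -1 (C = (¼)*(-4) = -1)
m(k) = -3
m(C*(-4))*8 = -3*8 = -24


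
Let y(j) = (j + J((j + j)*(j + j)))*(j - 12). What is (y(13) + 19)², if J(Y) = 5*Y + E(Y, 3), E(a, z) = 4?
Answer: 11669056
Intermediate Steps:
J(Y) = 4 + 5*Y (J(Y) = 5*Y + 4 = 4 + 5*Y)
y(j) = (-12 + j)*(4 + j + 20*j²) (y(j) = (j + (4 + 5*((j + j)*(j + j))))*(j - 12) = (j + (4 + 5*((2*j)*(2*j))))*(-12 + j) = (j + (4 + 5*(4*j²)))*(-12 + j) = (j + (4 + 20*j²))*(-12 + j) = (4 + j + 20*j²)*(-12 + j) = (-12 + j)*(4 + j + 20*j²))
(y(13) + 19)² = ((-48 - 239*13² - 8*13 + 20*13³) + 19)² = ((-48 - 239*169 - 104 + 20*2197) + 19)² = ((-48 - 40391 - 104 + 43940) + 19)² = (3397 + 19)² = 3416² = 11669056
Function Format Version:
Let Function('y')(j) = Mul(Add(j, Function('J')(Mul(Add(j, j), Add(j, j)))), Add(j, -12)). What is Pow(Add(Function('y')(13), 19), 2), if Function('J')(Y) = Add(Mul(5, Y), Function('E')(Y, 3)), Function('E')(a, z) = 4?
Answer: 11669056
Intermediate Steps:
Function('J')(Y) = Add(4, Mul(5, Y)) (Function('J')(Y) = Add(Mul(5, Y), 4) = Add(4, Mul(5, Y)))
Function('y')(j) = Mul(Add(-12, j), Add(4, j, Mul(20, Pow(j, 2)))) (Function('y')(j) = Mul(Add(j, Add(4, Mul(5, Mul(Add(j, j), Add(j, j))))), Add(j, -12)) = Mul(Add(j, Add(4, Mul(5, Mul(Mul(2, j), Mul(2, j))))), Add(-12, j)) = Mul(Add(j, Add(4, Mul(5, Mul(4, Pow(j, 2))))), Add(-12, j)) = Mul(Add(j, Add(4, Mul(20, Pow(j, 2)))), Add(-12, j)) = Mul(Add(4, j, Mul(20, Pow(j, 2))), Add(-12, j)) = Mul(Add(-12, j), Add(4, j, Mul(20, Pow(j, 2)))))
Pow(Add(Function('y')(13), 19), 2) = Pow(Add(Add(-48, Mul(-239, Pow(13, 2)), Mul(-8, 13), Mul(20, Pow(13, 3))), 19), 2) = Pow(Add(Add(-48, Mul(-239, 169), -104, Mul(20, 2197)), 19), 2) = Pow(Add(Add(-48, -40391, -104, 43940), 19), 2) = Pow(Add(3397, 19), 2) = Pow(3416, 2) = 11669056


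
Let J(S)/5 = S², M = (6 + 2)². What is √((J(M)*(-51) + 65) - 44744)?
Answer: I*√1089159 ≈ 1043.6*I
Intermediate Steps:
M = 64 (M = 8² = 64)
J(S) = 5*S²
√((J(M)*(-51) + 65) - 44744) = √(((5*64²)*(-51) + 65) - 44744) = √(((5*4096)*(-51) + 65) - 44744) = √((20480*(-51) + 65) - 44744) = √((-1044480 + 65) - 44744) = √(-1044415 - 44744) = √(-1089159) = I*√1089159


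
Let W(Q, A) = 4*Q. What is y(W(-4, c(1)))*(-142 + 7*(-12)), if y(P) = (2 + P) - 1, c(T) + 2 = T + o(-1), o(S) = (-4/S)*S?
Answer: 3390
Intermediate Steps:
o(S) = -4
c(T) = -6 + T (c(T) = -2 + (T - 4) = -2 + (-4 + T) = -6 + T)
y(P) = 1 + P
y(W(-4, c(1)))*(-142 + 7*(-12)) = (1 + 4*(-4))*(-142 + 7*(-12)) = (1 - 16)*(-142 - 84) = -15*(-226) = 3390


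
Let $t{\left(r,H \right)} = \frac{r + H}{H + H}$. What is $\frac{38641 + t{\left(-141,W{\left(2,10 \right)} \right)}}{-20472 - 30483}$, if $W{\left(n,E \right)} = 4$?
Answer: $- \frac{102997}{135880} \approx -0.758$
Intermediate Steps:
$t{\left(r,H \right)} = \frac{H + r}{2 H}$
$\frac{38641 + t{\left(-141,W{\left(2,10 \right)} \right)}}{-20472 - 30483} = \frac{38641 + \frac{4 - 141}{2 \cdot 4}}{-20472 - 30483} = \frac{38641 + \frac{1}{2} \cdot \frac{1}{4} \left(-137\right)}{-50955} = \left(38641 - \frac{137}{8}\right) \left(- \frac{1}{50955}\right) = \frac{308991}{8} \left(- \frac{1}{50955}\right) = - \frac{102997}{135880}$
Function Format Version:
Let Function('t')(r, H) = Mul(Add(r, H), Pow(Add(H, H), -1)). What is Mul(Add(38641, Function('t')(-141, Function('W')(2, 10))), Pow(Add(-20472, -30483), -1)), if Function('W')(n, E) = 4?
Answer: Rational(-102997, 135880) ≈ -0.75800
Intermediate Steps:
Function('t')(r, H) = Mul(Rational(1, 2), Pow(H, -1), Add(H, r)) (Function('t')(r, H) = Mul(Add(H, r), Pow(Mul(2, H), -1)) = Mul(Add(H, r), Mul(Rational(1, 2), Pow(H, -1))) = Mul(Rational(1, 2), Pow(H, -1), Add(H, r)))
Mul(Add(38641, Function('t')(-141, Function('W')(2, 10))), Pow(Add(-20472, -30483), -1)) = Mul(Add(38641, Mul(Rational(1, 2), Pow(4, -1), Add(4, -141))), Pow(Add(-20472, -30483), -1)) = Mul(Add(38641, Mul(Rational(1, 2), Rational(1, 4), -137)), Pow(-50955, -1)) = Mul(Add(38641, Rational(-137, 8)), Rational(-1, 50955)) = Mul(Rational(308991, 8), Rational(-1, 50955)) = Rational(-102997, 135880)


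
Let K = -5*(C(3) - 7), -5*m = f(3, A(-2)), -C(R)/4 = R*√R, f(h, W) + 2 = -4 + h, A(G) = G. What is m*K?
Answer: 21 + 36*√3 ≈ 83.354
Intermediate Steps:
f(h, W) = -6 + h (f(h, W) = -2 + (-4 + h) = -6 + h)
C(R) = -4*R^(3/2) (C(R) = -4*R*√R = -4*R^(3/2))
m = ⅗ (m = -(-6 + 3)/5 = -⅕*(-3) = ⅗ ≈ 0.60000)
K = 35 + 60*√3 (K = -5*(-12*√3 - 7) = -5*(-7 - 12*√3) = 35 + 60*√3 ≈ 138.92)
m*K = 3*(35 + 60*√3)/5 = 21 + 36*√3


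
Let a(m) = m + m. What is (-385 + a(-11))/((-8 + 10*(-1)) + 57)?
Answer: -407/39 ≈ -10.436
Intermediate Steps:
a(m) = 2*m
(-385 + a(-11))/((-8 + 10*(-1)) + 57) = (-385 + 2*(-11))/((-8 + 10*(-1)) + 57) = (-385 - 22)/((-8 - 10) + 57) = -407/(-18 + 57) = -407/39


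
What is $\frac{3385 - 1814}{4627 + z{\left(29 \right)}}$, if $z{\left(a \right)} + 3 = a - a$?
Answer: $\frac{1571}{4624} \approx 0.33975$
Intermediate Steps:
$z{\left(a \right)} = -3$ ($z{\left(a \right)} = -3 + \left(a - a\right) = -3 + 0 = -3$)
$\frac{3385 - 1814}{4627 + z{\left(29 \right)}} = \frac{3385 - 1814}{4627 - 3} = \frac{1571}{4624}$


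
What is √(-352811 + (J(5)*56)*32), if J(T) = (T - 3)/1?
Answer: 3*I*√38803 ≈ 590.95*I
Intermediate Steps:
J(T) = -3 + T (J(T) = (-3 + T)*1 = -3 + T)
√(-352811 + (J(5)*56)*32) = √(-352811 + ((-3 + 5)*56)*32) = √(-352811 + (2*56)*32) = √(-352811 + 112*32) = √(-352811 + 3584) = √(-349227) = 3*I*√38803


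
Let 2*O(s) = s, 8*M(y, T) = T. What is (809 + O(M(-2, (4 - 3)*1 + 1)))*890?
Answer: 2880485/4 ≈ 7.2012e+5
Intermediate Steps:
M(y, T) = T/8
O(s) = s/2
(809 + O(M(-2, (4 - 3)*1 + 1)))*890 = (809 + (((4 - 3)*1 + 1)/8)/2)*890 = (809 + ((1*1 + 1)/8)/2)*890 = (809 + ((1 + 1)/8)/2)*890 = (809 + ((1/8)*2)/2)*890 = (809 + (1/2)*(1/4))*890 = (809 + 1/8)*890 = (6473/8)*890 = 2880485/4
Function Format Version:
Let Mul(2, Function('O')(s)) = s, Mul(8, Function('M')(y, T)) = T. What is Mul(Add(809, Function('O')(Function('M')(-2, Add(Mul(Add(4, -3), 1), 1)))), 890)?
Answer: Rational(2880485, 4) ≈ 7.2012e+5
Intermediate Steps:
Function('M')(y, T) = Mul(Rational(1, 8), T)
Function('O')(s) = Mul(Rational(1, 2), s)
Mul(Add(809, Function('O')(Function('M')(-2, Add(Mul(Add(4, -3), 1), 1)))), 890) = Mul(Add(809, Mul(Rational(1, 2), Mul(Rational(1, 8), Add(Mul(Add(4, -3), 1), 1)))), 890) = Mul(Add(809, Mul(Rational(1, 2), Mul(Rational(1, 8), Add(Mul(1, 1), 1)))), 890) = Mul(Add(809, Mul(Rational(1, 2), Mul(Rational(1, 8), Add(1, 1)))), 890) = Mul(Add(809, Mul(Rational(1, 2), Mul(Rational(1, 8), 2))), 890) = Mul(Add(809, Mul(Rational(1, 2), Rational(1, 4))), 890) = Mul(Add(809, Rational(1, 8)), 890) = Mul(Rational(6473, 8), 890) = Rational(2880485, 4)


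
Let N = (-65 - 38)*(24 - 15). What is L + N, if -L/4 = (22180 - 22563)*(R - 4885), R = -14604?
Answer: -29858075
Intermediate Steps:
N = -927 (N = -103*9 = -927)
L = -29857148 (L = -4*(22180 - 22563)*(-14604 - 4885) = -(-1532)*(-19489) = -4*7464287 = -29857148)
L + N = -29857148 - 927 = -29858075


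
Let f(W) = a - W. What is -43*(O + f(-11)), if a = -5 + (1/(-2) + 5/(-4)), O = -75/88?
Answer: -12857/88 ≈ -146.10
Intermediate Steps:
O = -75/88 (O = -75*1/88 = -75/88 ≈ -0.85227)
a = -27/4 (a = -5 + (1*(-½) + 5*(-¼)) = -5 + (-½ - 5/4) = -5 - 7/4 = -27/4 ≈ -6.7500)
f(W) = -27/4 - W
-43*(O + f(-11)) = -43*(-75/88 + (-27/4 - 1*(-11))) = -43*(-75/88 + (-27/4 + 11)) = -43*(-75/88 + 17/4) = -43*299/88 = -12857/88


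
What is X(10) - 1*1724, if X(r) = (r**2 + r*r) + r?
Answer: -1514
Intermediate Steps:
X(r) = r + 2*r**2 (X(r) = (r**2 + r**2) + r = 2*r**2 + r = r + 2*r**2)
X(10) - 1*1724 = 10*(1 + 2*10) - 1*1724 = 10*(1 + 20) - 1724 = 10*21 - 1724 = 210 - 1724 = -1514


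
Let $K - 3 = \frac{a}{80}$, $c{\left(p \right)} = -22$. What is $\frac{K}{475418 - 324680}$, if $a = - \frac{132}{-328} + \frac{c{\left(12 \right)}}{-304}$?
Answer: $\frac{1498639}{75151937280} \approx 1.9941 \cdot 10^{-5}$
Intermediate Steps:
$a = \frac{2959}{6232}$ ($a = - \frac{132}{-328} - \frac{22}{-304} = \left(-132\right) \left(- \frac{1}{328}\right) - - \frac{11}{152} = \frac{33}{82} + \frac{11}{152} = \frac{2959}{6232} \approx 0.47481$)
$K = \frac{1498639}{498560}$ ($K = 3 + \frac{1}{80} \cdot \frac{2959}{6232} = 3 + \frac{2959}{498560} = \frac{1498639}{498560} \approx 3.0059$)
$\frac{K}{475418 - 324680} = \frac{1498639}{498560 \left(475418 - 324680\right)} = \frac{1498639}{498560 \cdot 150738} = \frac{1498639}{498560} \cdot \frac{1}{150738} = \frac{1498639}{75151937280}$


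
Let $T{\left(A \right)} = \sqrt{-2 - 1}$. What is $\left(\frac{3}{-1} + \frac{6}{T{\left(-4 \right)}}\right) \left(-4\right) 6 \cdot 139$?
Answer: $10008 + 6672 i \sqrt{3} \approx 10008.0 + 11556.0 i$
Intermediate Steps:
$T{\left(A \right)} = i \sqrt{3}$ ($T{\left(A \right)} = \sqrt{-3} = i \sqrt{3}$)
$\left(\frac{3}{-1} + \frac{6}{T{\left(-4 \right)}}\right) \left(-4\right) 6 \cdot 139 = \left(\frac{3}{-1} + \frac{6}{i \sqrt{3}}\right) \left(-4\right) 6 \cdot 139 = \left(3 \left(-1\right) + 6 \left(- \frac{i \sqrt{3}}{3}\right)\right) \left(-4\right) 6 \cdot 139 = \left(-3 - 2 i \sqrt{3}\right) \left(-4\right) 6 \cdot 139 = \left(12 + 8 i \sqrt{3}\right) 6 \cdot 139 = \left(72 + 48 i \sqrt{3}\right) 139 = 10008 + 6672 i \sqrt{3}$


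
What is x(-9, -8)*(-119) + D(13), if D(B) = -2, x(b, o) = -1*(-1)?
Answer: -121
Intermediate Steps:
x(b, o) = 1
x(-9, -8)*(-119) + D(13) = 1*(-119) - 2 = -119 - 2 = -121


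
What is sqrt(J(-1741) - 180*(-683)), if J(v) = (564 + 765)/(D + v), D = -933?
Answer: sqrt(879051377694)/2674 ≈ 350.63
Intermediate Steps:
J(v) = 1329/(-933 + v) (J(v) = (564 + 765)/(-933 + v) = 1329/(-933 + v))
sqrt(J(-1741) - 180*(-683)) = sqrt(1329/(-933 - 1741) - 180*(-683)) = sqrt(1329/(-2674) + 122940) = sqrt(1329*(-1/2674) + 122940) = sqrt(-1329/2674 + 122940) = sqrt(328740231/2674) = sqrt(879051377694)/2674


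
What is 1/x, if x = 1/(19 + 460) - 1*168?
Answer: -479/80471 ≈ -0.0059525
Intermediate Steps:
x = -80471/479 (x = 1/479 - 168 = -80471/479 ≈ -168.00)
1/x = 1/(-80471/479) = -479/80471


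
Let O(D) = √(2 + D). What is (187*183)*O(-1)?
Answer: 34221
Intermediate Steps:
(187*183)*O(-1) = (187*183)*√(2 - 1) = 34221*√1 = 34221*1 = 34221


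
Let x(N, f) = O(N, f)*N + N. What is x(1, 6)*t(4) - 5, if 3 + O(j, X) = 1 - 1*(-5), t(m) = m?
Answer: 11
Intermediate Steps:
O(j, X) = 3 (O(j, X) = -3 + (1 - 1*(-5)) = -3 + (1 + 5) = -3 + 6 = 3)
x(N, f) = 4*N (x(N, f) = 3*N + N = 4*N)
x(1, 6)*t(4) - 5 = (4*1)*4 - 5 = 4*4 - 5 = 16 - 5 = 11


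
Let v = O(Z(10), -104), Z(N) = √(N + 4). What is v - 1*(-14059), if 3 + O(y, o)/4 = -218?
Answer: 13175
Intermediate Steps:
Z(N) = √(4 + N)
O(y, o) = -884 (O(y, o) = -12 + 4*(-218) = -12 - 872 = -884)
v = -884
v - 1*(-14059) = -884 - 1*(-14059) = -884 + 14059 = 13175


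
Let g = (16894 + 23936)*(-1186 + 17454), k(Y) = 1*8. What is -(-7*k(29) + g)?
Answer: -664222384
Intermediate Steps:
k(Y) = 8
g = 664222440 (g = 40830*16268 = 664222440)
-(-7*k(29) + g) = -(-7*8 + 664222440) = -(-56 + 664222440) = -1*664222384 = -664222384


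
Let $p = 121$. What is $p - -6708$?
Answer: $6829$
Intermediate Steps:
$p - -6708 = 121 - -6708 = 121 + 6708 = 6829$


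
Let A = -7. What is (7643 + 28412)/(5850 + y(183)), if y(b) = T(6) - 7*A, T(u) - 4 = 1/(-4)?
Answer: 144220/23611 ≈ 6.1082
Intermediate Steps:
T(u) = 15/4 (T(u) = 4 + 1/(-4) = 4 - 1/4 = 15/4)
y(b) = 211/4 (y(b) = 15/4 - 7*(-7) = 15/4 + 49 = 211/4)
(7643 + 28412)/(5850 + y(183)) = (7643 + 28412)/(5850 + 211/4) = 36055/(23611/4) = 36055*(4/23611) = 144220/23611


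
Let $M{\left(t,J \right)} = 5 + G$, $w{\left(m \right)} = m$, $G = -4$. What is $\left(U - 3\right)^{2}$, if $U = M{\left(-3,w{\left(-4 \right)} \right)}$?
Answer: $4$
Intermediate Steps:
$M{\left(t,J \right)} = 1$ ($M{\left(t,J \right)} = 5 - 4 = 1$)
$U = 1$
$\left(U - 3\right)^{2} = \left(1 - 3\right)^{2} = \left(-2\right)^{2} = 4$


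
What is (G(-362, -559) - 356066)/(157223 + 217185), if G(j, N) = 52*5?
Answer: -177903/187204 ≈ -0.95032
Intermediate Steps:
G(j, N) = 260
(G(-362, -559) - 356066)/(157223 + 217185) = (260 - 356066)/(157223 + 217185) = -355806/374408 = -355806*1/374408 = -177903/187204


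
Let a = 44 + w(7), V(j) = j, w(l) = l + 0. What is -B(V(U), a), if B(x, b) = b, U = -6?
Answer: -51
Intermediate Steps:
w(l) = l
a = 51 (a = 44 + 7 = 51)
-B(V(U), a) = -1*51 = -51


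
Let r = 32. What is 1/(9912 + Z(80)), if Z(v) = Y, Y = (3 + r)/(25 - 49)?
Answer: 24/237853 ≈ 0.00010090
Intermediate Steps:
Y = -35/24 (Y = (3 + 32)/(25 - 49) = 35/(-24) = 35*(-1/24) = -35/24 ≈ -1.4583)
Z(v) = -35/24
1/(9912 + Z(80)) = 1/(9912 - 35/24) = 1/(237853/24) = 24/237853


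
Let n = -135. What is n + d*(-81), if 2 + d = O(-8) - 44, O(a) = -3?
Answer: 3834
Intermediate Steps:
d = -49 (d = -2 + (-3 - 44) = -2 - 47 = -49)
n + d*(-81) = -135 - 49*(-81) = -135 + 3969 = 3834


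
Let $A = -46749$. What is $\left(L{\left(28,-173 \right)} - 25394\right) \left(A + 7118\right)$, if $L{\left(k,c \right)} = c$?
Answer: $1013245777$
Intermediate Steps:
$\left(L{\left(28,-173 \right)} - 25394\right) \left(A + 7118\right) = \left(-173 - 25394\right) \left(-46749 + 7118\right) = \left(-25567\right) \left(-39631\right) = 1013245777$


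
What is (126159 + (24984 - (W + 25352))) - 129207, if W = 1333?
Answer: -4749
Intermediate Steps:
(126159 + (24984 - (W + 25352))) - 129207 = (126159 + (24984 - (1333 + 25352))) - 129207 = (126159 + (24984 - 1*26685)) - 129207 = (126159 + (24984 - 26685)) - 129207 = (126159 - 1701) - 129207 = 124458 - 129207 = -4749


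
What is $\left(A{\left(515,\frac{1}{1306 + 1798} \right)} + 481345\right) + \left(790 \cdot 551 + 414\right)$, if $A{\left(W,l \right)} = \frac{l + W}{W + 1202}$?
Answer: $\frac{287498623729}{313504} \approx 9.1705 \cdot 10^{5}$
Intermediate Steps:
$A{\left(W,l \right)} = \frac{W + l}{1202 + W}$
$\left(A{\left(515,\frac{1}{1306 + 1798} \right)} + 481345\right) + \left(790 \cdot 551 + 414\right) = \left(\frac{515 + \frac{1}{1306 + 1798}}{1202 + 515} + 481345\right) + \left(790 \cdot 551 + 414\right) = \left(\frac{515 + \frac{1}{3104}}{1717} + 481345\right) + \left(435290 + 414\right) = \left(\frac{515 + \frac{1}{3104}}{1717} + 481345\right) + 435704 = \left(\frac{1}{1717} \cdot \frac{1598561}{3104} + 481345\right) + 435704 = \left(\frac{94033}{313504} + 481345\right) + 435704 = \frac{150903676913}{313504} + 435704 = \frac{287498623729}{313504}$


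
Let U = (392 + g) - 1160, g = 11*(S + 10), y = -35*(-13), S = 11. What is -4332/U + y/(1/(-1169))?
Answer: -95207761/179 ≈ -5.3189e+5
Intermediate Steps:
y = 455
g = 231 (g = 11*(11 + 10) = 11*21 = 231)
U = -537 (U = (392 + 231) - 1160 = 623 - 1160 = -537)
-4332/U + y/(1/(-1169)) = -4332/(-537) + 455/(1/(-1169)) = -4332*(-1/537) + 455/(-1/1169) = 1444/179 + 455*(-1169) = 1444/179 - 531895 = -95207761/179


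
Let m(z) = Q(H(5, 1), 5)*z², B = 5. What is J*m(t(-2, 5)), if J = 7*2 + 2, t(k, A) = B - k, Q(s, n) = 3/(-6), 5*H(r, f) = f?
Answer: -392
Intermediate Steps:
H(r, f) = f/5
Q(s, n) = -½ (Q(s, n) = 3*(-⅙) = -½)
t(k, A) = 5 - k
m(z) = -z²/2
J = 16 (J = 14 + 2 = 16)
J*m(t(-2, 5)) = 16*(-(5 - 1*(-2))²/2) = 16*(-(5 + 2)²/2) = 16*(-½*7²) = 16*(-½*49) = 16*(-49/2) = -392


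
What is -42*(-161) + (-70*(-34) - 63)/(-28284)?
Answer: 191254091/28284 ≈ 6761.9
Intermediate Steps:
-42*(-161) + (-70*(-34) - 63)/(-28284) = 6762 + (2380 - 63)*(-1/28284) = 6762 + 2317*(-1/28284) = 6762 - 2317/28284 = 191254091/28284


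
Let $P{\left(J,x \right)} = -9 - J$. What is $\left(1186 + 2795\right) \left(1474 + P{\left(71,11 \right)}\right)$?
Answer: $5549514$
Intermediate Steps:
$\left(1186 + 2795\right) \left(1474 + P{\left(71,11 \right)}\right) = \left(1186 + 2795\right) \left(1474 - 80\right) = 3981 \left(1474 - 80\right) = 3981 \cdot 1394 = 5549514$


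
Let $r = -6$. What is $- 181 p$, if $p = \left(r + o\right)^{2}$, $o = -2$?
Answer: $-11584$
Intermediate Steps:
$p = 64$ ($p = \left(-6 - 2\right)^{2} = \left(-8\right)^{2} = 64$)
$- 181 p = \left(-181\right) 64 = -11584$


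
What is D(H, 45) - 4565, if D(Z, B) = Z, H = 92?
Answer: -4473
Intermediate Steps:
D(H, 45) - 4565 = 92 - 4565 = -4473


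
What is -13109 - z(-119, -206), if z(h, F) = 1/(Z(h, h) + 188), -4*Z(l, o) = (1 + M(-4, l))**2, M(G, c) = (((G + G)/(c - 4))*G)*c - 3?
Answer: -4295922152/327709 ≈ -13109.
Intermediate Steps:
M(G, c) = -3 + 2*c*G**2/(-4 + c) (M(G, c) = (((2*G)/(-4 + c))*G)*c - 3 = ((2*G/(-4 + c))*G)*c - 3 = (2*G**2/(-4 + c))*c - 3 = 2*c*G**2/(-4 + c) - 3 = -3 + 2*c*G**2/(-4 + c))
Z(l, o) = -(1 + (12 + 29*l)/(-4 + l))**2/4 (Z(l, o) = -(1 + (12 - 3*l + 2*l*(-4)**2)/(-4 + l))**2/4 = -(1 + (12 - 3*l + 2*l*16)/(-4 + l))**2/4 = -(1 + (12 - 3*l + 32*l)/(-4 + l))**2/4 = -(1 + (12 + 29*l)/(-4 + l))**2/4)
z(h, F) = 1/(188 - (4 + 15*h)**2/(-4 + h)**2) (z(h, F) = 1/(-(4 + 15*h)**2/(-4 + h)**2 + 188) = 1/(188 - (4 + 15*h)**2/(-4 + h)**2))
-13109 - z(-119, -206) = -13109 - (-16 - 1*(-119)**2 + 8*(-119))/(-2992 + 37*(-119)**2 + 1624*(-119)) = -13109 - (-16 - 1*14161 - 952)/(-2992 + 37*14161 - 193256) = -13109 - (-16 - 14161 - 952)/(-2992 + 523957 - 193256) = -13109 - (-15129)/327709 = -13109 - 1*(-15129/327709) = -13109 + 15129/327709 = -4295922152/327709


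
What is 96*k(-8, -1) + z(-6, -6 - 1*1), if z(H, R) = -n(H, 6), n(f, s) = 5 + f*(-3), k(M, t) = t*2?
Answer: -215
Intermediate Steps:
k(M, t) = 2*t
n(f, s) = 5 - 3*f
z(H, R) = -5 + 3*H (z(H, R) = -(5 - 3*H) = -5 + 3*H)
96*k(-8, -1) + z(-6, -6 - 1*1) = 96*(2*(-1)) + (-5 + 3*(-6)) = 96*(-2) + (-5 - 18) = -192 - 23 = -215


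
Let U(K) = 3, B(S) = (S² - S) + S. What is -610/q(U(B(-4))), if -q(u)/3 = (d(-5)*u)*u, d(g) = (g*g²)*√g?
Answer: 122*I*√5/3375 ≈ 0.08083*I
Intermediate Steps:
d(g) = g^(7/2) (d(g) = g³*√g = g^(7/2))
B(S) = S²
q(u) = 375*I*√5*u² (q(u) = -3*(-5)^(7/2)*u*u = -3*(-125*I*√5)*u*u = -3*(-125*I*u*√5)*u = -(-375)*I*√5*u² = 375*I*√5*u²)
-610/q(U(B(-4))) = -610*(-I*√5/16875) = -(-122)*I*√5/3375 = 122*I*√5/3375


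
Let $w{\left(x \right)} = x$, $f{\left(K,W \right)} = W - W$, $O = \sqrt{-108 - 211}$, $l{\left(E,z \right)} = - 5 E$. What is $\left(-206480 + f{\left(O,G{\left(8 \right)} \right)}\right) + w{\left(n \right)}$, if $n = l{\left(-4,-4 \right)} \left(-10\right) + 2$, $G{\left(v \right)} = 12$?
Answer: $-206678$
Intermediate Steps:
$O = i \sqrt{319}$ ($O = \sqrt{-319} = i \sqrt{319} \approx 17.861 i$)
$n = -198$ ($n = \left(-5\right) \left(-4\right) \left(-10\right) + 2 = 20 \left(-10\right) + 2 = -200 + 2 = -198$)
$f{\left(K,W \right)} = 0$
$\left(-206480 + f{\left(O,G{\left(8 \right)} \right)}\right) + w{\left(n \right)} = \left(-206480 + 0\right) - 198 = -206480 - 198 = -206678$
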